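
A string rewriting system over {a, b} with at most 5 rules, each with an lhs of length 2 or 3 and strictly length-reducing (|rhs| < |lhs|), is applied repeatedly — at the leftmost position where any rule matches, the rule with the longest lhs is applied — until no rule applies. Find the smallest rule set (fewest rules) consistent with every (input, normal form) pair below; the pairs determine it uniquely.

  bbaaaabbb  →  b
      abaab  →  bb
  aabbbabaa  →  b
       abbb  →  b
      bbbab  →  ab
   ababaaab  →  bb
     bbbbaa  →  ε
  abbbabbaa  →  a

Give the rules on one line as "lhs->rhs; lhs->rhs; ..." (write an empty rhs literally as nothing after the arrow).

  | bbaaaabbb => baaaabbb => aaaabbb => babbb => abbb => aab => b
  | abaab => aaab => bb
  | aabbbabaa => bbbabaa => bbabaa => babaa => abaa => aaa => b
  | abbb => aab => b

aa->; aaa->b; abb->aa; ba->a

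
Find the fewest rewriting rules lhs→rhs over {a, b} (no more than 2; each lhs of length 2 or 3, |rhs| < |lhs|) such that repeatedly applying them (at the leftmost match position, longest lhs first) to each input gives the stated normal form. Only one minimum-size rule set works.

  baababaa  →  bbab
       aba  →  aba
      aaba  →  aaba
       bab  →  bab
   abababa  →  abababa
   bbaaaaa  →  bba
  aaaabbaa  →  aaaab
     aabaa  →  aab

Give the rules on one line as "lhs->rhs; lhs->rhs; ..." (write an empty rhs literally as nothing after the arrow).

abb->ab; baa->b

  | baababaa => bbabaa => bbab
  | aba
  | aaba
  | bab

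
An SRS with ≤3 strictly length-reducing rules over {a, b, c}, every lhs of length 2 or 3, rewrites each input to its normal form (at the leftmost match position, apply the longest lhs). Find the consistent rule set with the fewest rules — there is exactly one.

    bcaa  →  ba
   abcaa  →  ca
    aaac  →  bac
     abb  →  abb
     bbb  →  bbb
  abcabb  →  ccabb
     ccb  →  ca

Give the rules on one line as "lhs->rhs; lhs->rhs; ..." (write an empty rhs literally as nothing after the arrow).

aa->b; abc->cc; cb->a

  | bcaa => bcb => ba
  | abcaa => ccaa => ccb => ca
  | aaac => bac
  | abb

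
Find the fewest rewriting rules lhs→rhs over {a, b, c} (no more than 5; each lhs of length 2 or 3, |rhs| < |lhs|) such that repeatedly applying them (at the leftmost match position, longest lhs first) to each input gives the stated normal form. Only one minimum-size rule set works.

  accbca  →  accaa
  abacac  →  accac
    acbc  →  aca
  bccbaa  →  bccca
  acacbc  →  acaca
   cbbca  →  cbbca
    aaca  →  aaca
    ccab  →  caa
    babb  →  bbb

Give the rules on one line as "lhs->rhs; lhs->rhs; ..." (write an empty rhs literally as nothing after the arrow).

ba->c; bab->bb; cab->aa; cbc->ca

  | accbca => accaa
  | abacac => accac
  | acbc => aca
  | bccbaa => bccca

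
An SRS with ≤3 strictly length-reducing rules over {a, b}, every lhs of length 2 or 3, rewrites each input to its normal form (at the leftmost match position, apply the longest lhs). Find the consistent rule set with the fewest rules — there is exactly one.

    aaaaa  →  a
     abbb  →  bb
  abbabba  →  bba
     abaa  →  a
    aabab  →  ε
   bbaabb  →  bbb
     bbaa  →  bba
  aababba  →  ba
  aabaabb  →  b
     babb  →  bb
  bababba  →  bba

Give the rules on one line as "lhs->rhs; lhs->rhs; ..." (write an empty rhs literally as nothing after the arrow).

  | aaaaa => aaaa => aaa => aa => a
  | abbb => bb
  | abbabba => babba => bba
  | abaa => aa => a

aa->a; ab->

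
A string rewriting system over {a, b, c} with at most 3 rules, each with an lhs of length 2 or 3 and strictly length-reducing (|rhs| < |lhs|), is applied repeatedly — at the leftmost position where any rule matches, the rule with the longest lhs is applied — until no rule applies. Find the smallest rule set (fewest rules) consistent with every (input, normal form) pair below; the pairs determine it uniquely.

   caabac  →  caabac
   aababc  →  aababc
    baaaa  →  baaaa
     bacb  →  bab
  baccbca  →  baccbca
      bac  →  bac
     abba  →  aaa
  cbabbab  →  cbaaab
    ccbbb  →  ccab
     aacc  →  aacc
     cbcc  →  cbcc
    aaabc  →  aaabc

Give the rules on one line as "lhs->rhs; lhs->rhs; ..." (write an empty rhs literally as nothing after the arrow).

  | caabac
  | aababc
  | baaaa
  | bacb => bab

acb->ab; bb->a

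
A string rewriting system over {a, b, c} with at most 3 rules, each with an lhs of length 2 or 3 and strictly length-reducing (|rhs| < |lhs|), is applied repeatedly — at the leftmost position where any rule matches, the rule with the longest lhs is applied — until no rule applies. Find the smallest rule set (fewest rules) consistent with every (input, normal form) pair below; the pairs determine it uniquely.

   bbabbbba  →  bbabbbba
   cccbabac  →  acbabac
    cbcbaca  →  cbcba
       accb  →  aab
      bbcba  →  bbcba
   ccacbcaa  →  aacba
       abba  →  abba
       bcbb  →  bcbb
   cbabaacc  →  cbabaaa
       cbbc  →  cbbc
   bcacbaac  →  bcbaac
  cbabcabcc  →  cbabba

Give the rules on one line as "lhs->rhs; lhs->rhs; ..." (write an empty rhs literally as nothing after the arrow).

ca->; cc->a

  | bbabbbba
  | cccbabac => acbabac
  | cbcbaca => cbcba
  | accb => aab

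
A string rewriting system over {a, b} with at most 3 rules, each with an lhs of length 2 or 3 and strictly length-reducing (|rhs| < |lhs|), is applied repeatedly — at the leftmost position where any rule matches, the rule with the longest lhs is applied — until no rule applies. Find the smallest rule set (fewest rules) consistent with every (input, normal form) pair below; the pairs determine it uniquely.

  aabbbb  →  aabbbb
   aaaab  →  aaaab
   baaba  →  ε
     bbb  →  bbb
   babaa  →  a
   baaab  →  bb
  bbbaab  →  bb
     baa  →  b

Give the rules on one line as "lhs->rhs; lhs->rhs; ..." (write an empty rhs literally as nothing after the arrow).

ba->b; bba->

  | aabbbb
  | aaaab
  | baaba => baba => bba => ε
  | bbb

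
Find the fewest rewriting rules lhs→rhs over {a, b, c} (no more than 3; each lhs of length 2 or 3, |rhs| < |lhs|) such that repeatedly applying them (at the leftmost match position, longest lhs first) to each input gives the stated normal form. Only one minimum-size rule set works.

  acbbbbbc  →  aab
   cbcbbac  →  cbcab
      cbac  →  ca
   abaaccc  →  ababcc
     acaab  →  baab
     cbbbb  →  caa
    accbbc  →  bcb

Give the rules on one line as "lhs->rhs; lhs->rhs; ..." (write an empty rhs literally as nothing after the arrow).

  | acbbbbbc => bbbbbbc => abbbbc => aabbc => aaac => aab
  | cbcbbac => cbcaac => cbcab
  | cbac => cbb => ca
  | abaaccc => ababcc

ac->b; bb->a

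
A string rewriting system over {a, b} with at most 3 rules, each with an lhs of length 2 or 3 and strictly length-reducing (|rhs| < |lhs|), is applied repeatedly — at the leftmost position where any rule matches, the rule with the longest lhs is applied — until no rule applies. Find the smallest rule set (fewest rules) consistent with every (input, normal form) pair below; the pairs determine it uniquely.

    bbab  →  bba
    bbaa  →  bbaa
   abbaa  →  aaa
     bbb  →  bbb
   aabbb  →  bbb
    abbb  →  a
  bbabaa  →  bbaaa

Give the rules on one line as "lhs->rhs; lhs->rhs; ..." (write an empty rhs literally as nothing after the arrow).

aab->b; ab->a

  | bbab => bba
  | bbaa
  | abbaa => abaa => aaa
  | bbb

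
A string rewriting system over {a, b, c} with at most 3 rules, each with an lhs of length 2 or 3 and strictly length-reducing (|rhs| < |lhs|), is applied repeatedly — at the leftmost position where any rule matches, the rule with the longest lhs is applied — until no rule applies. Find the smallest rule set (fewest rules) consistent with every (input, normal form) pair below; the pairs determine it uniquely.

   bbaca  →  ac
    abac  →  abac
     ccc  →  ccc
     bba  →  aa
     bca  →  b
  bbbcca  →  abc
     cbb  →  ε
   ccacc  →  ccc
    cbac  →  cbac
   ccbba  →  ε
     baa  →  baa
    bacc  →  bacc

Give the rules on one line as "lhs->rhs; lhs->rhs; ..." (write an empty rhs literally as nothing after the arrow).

aca->c; bb->a; ca->

  | bbaca => aaca => ac
  | abac
  | ccc
  | bba => aa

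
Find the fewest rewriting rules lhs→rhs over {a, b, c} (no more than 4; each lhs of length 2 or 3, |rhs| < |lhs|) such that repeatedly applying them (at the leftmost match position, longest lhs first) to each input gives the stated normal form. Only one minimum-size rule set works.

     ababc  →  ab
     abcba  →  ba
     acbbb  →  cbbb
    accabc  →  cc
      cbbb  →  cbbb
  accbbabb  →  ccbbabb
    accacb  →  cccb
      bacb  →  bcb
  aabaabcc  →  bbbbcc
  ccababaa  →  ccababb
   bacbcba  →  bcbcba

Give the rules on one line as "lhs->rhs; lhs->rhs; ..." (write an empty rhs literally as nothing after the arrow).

  | ababc => ab
  | abcba => ba
  | acbbb => cbbb
  | accabc => ccabc => cc

aa->b; abc->; ac->c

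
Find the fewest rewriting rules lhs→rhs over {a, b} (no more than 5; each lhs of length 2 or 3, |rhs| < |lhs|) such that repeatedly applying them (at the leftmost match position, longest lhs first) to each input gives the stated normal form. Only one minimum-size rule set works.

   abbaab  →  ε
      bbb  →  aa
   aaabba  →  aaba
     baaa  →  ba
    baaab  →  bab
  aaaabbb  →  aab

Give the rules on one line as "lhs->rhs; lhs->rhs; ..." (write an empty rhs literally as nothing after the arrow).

  | abbaab => baab => bb => ε
  | bbb => aa
  | aaabba => aaba
  | baaa => ba

abb->b; baa->b; bb->; bbb->aa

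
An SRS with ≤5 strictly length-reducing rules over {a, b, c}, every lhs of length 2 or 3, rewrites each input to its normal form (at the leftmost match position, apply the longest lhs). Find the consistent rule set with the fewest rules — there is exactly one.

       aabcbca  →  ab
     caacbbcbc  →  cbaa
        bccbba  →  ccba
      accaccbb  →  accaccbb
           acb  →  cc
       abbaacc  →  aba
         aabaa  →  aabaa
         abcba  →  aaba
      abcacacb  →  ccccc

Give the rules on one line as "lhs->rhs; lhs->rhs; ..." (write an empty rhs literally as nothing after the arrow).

aac->; acb->cc; bc->a; bca->cb

  | aabcbca => aaabca => aaacb => ab
  | caacbbcbc => cbbcbc => cbabc => cbaa
  | bccbba => acbba => ccba
  | accaccbb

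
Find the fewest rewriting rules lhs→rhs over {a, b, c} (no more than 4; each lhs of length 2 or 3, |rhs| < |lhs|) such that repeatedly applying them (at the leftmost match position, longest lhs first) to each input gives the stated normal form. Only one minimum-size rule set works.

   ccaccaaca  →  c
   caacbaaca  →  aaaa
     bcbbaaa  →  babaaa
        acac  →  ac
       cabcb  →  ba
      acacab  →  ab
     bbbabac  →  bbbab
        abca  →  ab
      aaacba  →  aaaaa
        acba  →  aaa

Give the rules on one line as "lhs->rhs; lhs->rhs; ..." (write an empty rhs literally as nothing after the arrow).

bac->b; ca->; cb->a

  | ccaccaaca => cccaaca => ccaca => cca => c
  | caacbaaca => acbaaca => aaaaca => aaaa
  | bcbbaaa => babaaa
  | acac => ac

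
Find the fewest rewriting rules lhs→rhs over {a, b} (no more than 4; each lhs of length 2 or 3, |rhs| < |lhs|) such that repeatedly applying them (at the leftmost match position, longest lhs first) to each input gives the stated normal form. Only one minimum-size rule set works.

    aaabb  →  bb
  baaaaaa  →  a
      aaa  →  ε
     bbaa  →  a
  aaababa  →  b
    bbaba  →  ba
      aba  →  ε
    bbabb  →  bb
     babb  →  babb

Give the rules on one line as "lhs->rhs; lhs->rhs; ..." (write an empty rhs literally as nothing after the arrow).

  | aaabb => bb
  | baaaaaa => aaaa => a
  | aaa => ε
  | bbaa => a

aaa->; aba->; baa->; bba->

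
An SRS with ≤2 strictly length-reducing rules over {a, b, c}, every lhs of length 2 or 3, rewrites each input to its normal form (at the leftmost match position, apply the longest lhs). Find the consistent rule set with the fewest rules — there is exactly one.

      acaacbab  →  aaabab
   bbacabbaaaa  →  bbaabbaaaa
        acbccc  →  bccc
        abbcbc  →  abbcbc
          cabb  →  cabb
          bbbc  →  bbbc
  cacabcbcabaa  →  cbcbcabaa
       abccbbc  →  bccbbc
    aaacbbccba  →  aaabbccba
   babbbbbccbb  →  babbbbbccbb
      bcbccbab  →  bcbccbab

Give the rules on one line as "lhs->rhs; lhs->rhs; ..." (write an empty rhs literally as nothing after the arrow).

  | acaacbab => aaacbab => aaabab
  | bbacabbaaaa => bbaabbaaaa
  | acbccc => abccc => bccc
  | abbcbc

abc->bc; ac->a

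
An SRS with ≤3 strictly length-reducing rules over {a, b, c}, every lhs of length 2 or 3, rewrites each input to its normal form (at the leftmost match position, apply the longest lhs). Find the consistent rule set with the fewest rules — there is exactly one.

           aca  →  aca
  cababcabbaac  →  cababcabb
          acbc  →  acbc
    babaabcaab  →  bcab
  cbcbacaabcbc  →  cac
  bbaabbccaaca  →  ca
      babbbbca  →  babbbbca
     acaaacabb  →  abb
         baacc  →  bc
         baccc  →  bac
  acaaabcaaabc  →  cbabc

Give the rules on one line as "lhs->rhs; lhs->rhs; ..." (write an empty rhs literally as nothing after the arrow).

  | aca
  | cababcabbaac => cababcabbcc => cababcabb
  | acbc
  | babaabcaab => babcbcaab => baaacaab => bcacaab => bcaccb => bcab

aa->c; bcb->aa; cc->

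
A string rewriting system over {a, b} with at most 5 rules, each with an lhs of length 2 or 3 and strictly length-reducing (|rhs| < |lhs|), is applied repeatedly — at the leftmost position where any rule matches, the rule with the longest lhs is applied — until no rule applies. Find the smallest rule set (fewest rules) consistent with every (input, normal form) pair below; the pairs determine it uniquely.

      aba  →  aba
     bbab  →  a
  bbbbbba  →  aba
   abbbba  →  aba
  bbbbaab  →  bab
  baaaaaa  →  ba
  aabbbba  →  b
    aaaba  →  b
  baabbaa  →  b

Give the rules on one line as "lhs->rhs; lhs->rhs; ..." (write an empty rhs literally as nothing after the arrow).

  | aba
  | bbab => aab => bb => a
  | bbbbbba => abbbba => aabba => bbba => aba
  | abbbba => aabba => bbba => aba

aa->b; aaa->b; baa->; bb->a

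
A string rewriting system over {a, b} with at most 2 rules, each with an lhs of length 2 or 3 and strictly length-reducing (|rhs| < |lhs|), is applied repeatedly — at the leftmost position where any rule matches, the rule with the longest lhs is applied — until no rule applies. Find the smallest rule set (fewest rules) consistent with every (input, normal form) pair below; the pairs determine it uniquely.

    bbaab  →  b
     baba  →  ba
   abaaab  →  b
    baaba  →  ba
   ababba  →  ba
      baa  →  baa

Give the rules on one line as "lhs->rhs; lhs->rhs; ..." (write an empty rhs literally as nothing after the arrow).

  | bbaab => baab => bab => bb => b
  | baba => bba => ba
  | abaaab => baaab => baab => bab => bb => b
  | baaba => baba => bba => ba

ab->b; bb->b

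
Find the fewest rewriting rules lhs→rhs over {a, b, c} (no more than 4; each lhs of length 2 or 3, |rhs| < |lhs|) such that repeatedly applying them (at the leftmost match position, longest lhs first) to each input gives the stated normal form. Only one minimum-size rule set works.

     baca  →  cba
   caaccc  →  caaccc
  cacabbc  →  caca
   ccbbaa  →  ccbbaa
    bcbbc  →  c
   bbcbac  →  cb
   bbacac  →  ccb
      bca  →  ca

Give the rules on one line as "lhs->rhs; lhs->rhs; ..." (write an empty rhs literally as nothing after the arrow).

bac->cb; bbc->; bc->c

  | baca => cba
  | caaccc
  | cacabbc => caca
  | ccbbaa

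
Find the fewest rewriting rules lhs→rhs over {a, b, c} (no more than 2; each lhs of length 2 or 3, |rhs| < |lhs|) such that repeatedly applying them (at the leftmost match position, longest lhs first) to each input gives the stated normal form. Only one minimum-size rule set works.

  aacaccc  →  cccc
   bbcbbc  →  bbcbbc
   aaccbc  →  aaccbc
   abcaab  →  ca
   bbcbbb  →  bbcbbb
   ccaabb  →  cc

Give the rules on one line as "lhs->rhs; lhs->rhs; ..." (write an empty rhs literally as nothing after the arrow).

ab->; aca->bc

  | aacaccc => abcccc => cccc
  | bbcbbc
  | aaccbc
  | abcaab => caab => ca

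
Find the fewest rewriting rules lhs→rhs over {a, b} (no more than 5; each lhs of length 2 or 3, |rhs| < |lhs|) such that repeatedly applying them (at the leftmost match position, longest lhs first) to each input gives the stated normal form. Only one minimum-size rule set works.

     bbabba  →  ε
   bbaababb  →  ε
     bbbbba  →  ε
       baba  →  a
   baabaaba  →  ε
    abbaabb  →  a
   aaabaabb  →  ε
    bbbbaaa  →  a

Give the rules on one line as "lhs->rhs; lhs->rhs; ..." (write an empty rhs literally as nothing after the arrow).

aa->; ba->; bab->ba; bb->

  | bbabba => abba => aa => ε
  | bbaababb => aababb => babb => bab => ba => ε
  | bbbbba => bbba => ba => ε
  | baba => baa => a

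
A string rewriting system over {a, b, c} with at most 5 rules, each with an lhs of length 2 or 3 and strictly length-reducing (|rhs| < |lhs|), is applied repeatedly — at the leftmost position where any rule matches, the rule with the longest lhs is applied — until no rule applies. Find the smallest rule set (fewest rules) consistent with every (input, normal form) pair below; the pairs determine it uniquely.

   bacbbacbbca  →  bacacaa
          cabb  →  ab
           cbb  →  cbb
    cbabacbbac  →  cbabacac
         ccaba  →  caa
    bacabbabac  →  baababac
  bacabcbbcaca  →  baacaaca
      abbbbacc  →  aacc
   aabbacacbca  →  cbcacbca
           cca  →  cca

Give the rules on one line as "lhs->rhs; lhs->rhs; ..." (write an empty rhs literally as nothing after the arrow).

aaa->cb; bba->a; bbc->a; cab->a

  | bacbbacbbca => bacacbbca => bacacaa
  | cabb => ab
  | cbb
  | cbabacbbac => cbabacac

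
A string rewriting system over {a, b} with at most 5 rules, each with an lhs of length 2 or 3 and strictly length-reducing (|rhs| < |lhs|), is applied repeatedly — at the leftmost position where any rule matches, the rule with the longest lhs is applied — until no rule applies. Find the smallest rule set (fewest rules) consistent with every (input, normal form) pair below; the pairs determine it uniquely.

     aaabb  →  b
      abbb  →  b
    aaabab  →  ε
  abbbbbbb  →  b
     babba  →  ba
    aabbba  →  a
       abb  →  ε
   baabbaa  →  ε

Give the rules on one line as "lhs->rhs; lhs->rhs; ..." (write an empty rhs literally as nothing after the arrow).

aaa->b; ab->; abb->; bb->

  | aaabb => bbb => b
  | abbb => b
  | aaabab => bbab => ab => ε
  | abbbbbbb => bbbbb => bbb => b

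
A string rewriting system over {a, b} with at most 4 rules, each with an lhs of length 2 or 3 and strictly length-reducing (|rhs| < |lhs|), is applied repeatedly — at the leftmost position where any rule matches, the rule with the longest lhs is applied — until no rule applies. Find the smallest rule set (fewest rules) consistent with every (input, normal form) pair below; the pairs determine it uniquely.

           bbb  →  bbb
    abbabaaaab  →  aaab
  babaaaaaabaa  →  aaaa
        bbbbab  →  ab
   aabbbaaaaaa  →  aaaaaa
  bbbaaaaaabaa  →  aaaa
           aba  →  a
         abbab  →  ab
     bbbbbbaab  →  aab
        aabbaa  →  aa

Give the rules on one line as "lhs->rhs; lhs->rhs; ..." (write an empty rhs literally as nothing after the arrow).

  | bbb
  | abbabaaaab => ababaaaab => abaaaab => aaab
  | babaaaaaabaa => baaaaaabaa => aaaabaa => aaaa
  | bbbbab => bbab => ab

abb->ab; ba->; baa->; bba->a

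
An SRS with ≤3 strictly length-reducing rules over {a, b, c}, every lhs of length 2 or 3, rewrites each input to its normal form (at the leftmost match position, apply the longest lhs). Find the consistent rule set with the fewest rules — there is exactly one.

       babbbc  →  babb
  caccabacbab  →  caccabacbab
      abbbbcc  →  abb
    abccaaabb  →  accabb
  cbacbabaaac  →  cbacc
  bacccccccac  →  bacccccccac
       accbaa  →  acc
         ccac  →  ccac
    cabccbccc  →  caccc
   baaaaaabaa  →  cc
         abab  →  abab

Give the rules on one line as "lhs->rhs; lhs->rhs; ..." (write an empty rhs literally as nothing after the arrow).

aa->c; bc->

  | babbbc => babb
  | caccabacbab
  | abbbbcc => abbbc => abb
  | abccaaabb => acaaabb => accabb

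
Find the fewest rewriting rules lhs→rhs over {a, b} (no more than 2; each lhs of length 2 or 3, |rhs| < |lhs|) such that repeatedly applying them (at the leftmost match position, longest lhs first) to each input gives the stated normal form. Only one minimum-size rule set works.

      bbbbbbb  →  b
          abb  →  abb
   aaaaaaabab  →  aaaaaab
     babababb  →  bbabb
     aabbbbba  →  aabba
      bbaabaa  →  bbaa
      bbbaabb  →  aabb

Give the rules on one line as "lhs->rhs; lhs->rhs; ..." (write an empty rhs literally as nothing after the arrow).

  | bbbbbbb => bbbb => b
  | abb
  | aaaaaaabab => aaaaaab
  | babababb => bbabb

aba->; bbb->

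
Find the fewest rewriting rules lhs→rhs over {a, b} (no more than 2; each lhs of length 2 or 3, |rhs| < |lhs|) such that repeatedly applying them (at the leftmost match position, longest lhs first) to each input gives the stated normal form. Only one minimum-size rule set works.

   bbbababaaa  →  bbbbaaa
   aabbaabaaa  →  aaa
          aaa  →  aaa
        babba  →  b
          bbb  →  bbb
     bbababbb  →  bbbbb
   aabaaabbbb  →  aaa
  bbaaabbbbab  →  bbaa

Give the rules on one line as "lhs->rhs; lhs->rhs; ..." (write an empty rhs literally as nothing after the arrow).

  | bbbababaaa => bbbbaaa
  | aabbaabaaa => aabaabaaa => aabaaa => aaa
  | aaa
  | babba => baba => b

ab->a; aba->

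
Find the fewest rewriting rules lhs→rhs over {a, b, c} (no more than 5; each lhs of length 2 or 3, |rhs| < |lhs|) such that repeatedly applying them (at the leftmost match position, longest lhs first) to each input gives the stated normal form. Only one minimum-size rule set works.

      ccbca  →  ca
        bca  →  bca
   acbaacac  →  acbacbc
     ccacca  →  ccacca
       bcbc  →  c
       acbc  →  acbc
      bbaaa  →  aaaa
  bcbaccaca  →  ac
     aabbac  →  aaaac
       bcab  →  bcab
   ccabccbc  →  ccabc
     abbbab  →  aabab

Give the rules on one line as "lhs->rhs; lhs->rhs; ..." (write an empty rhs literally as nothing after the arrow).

  | ccbca => ca
  | bca
  | acbaacac => acbacbc
  | ccacca

aca->cb; bb->a; bcb->; ccb->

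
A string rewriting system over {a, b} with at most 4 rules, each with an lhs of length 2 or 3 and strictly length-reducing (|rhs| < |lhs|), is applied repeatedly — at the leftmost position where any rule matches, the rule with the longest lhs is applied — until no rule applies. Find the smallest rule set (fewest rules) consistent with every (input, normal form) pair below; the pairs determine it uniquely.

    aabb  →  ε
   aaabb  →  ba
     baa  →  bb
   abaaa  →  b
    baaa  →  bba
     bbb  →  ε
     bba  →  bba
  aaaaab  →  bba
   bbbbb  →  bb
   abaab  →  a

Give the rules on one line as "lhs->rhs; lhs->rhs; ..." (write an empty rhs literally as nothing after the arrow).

aa->b; ab->a; aba->; bbb->

  | aabb => bbb => ε
  | aaabb => babb => bab => ba
  | baa => bb
  | abaaa => aa => b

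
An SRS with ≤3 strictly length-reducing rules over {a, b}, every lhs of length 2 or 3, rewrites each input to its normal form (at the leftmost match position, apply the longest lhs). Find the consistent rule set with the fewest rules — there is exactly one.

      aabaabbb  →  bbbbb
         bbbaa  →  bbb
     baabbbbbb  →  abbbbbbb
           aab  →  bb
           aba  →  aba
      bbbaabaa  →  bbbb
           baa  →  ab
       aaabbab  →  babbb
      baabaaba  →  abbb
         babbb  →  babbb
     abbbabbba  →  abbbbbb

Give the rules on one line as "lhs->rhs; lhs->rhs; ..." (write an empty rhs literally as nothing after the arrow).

  | aabaabbb => bbaabbb => bbabbb => bbbbb
  | bbbaa => bbba => bbb
  | baabbbbbb => abbbbbbb
  | aab => bb

aa->b; baa->ab; bba->bb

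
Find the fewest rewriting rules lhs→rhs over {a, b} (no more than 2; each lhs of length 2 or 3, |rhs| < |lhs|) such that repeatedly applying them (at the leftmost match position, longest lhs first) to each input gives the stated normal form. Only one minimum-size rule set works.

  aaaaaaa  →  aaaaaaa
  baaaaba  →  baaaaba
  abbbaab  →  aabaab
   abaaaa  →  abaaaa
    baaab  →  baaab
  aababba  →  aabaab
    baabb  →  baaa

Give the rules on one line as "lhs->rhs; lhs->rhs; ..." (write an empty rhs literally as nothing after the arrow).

  | aaaaaaa
  | baaaaba
  | abbbaab => aabaab
  | abaaaa

bb->a; bba->ab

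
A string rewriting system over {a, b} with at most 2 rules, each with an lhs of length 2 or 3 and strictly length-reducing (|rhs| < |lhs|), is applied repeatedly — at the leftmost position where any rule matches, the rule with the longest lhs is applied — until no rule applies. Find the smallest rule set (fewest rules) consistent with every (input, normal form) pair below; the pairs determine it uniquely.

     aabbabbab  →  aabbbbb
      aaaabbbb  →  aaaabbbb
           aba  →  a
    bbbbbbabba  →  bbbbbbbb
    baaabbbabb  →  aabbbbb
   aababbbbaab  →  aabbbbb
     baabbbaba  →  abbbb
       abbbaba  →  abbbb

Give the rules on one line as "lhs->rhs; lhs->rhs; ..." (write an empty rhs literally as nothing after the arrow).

ba->; bba->bb

  | aabbabbab => aabbbbab => aabbbbb
  | aaaabbbb
  | aba => a
  | bbbbbbabba => bbbbbbbba => bbbbbbbb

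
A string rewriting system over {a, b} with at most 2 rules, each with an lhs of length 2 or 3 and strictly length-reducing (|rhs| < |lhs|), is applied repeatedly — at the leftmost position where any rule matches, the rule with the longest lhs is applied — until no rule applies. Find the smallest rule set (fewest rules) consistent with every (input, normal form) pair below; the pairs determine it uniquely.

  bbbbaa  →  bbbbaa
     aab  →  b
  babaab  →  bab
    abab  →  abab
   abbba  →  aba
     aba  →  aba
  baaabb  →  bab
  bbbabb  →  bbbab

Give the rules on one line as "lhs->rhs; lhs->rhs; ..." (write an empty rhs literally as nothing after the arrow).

aab->b; abb->ab

  | bbbbaa
  | aab => b
  | babaab => babb => bab
  | abab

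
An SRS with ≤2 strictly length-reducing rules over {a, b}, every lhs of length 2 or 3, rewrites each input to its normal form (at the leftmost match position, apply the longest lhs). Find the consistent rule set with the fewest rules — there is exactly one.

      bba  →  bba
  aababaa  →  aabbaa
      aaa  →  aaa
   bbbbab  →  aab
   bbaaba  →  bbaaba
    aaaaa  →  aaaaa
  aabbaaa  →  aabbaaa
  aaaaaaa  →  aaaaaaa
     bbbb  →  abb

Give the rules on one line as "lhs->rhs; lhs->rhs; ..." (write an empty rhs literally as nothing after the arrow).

  | bba
  | aababaa => aabbaa
  | aaa
  | bbbbab => abbab => abbb => aab

bab->bb; bbb->ab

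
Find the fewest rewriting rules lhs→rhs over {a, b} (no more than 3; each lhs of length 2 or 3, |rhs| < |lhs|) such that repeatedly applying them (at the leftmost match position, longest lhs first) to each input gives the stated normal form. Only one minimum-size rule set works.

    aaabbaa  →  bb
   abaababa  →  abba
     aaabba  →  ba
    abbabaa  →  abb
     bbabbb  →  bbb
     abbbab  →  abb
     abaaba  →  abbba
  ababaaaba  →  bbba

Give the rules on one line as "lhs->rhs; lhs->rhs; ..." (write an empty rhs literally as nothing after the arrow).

aa->b; bab->

  | aaabbaa => babbaa => baa => bb
  | abaababa => abbbaba => abba
  | aaabba => babba => ba
  | abbabaa => abaa => abb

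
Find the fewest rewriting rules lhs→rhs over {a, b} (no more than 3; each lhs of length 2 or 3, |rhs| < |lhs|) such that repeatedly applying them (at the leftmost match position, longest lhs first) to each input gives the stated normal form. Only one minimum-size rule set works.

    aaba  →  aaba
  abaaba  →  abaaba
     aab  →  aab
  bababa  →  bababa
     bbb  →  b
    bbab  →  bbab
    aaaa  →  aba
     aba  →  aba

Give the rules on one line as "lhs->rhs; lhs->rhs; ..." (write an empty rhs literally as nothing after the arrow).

aaa->ab; bbb->b

  | aaba
  | abaaba
  | aab
  | bababa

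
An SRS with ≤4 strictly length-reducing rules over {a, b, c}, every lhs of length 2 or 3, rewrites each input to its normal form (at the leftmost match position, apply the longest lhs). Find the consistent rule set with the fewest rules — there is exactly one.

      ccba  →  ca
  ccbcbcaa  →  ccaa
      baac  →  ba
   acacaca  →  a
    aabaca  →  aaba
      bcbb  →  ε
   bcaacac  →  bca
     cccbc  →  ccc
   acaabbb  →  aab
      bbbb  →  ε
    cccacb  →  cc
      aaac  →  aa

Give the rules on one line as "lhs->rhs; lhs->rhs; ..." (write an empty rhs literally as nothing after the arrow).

  | ccba => ca
  | ccbcbcaa => ccbcaa => ccaa
  | baac => ba
  | acacaca => acaca => aca => a

ac->; bb->; cb->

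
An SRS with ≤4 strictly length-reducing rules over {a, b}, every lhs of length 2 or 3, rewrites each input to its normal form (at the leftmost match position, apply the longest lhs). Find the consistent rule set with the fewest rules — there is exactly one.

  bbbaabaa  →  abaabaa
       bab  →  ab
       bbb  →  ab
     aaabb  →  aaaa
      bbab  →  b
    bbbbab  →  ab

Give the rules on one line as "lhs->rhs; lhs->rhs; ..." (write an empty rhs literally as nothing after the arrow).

  | bbbaabaa => abaabaa
  | bab => ab
  | bbb => ab
  | aaabb => aaaa

bab->ab; bb->a; bba->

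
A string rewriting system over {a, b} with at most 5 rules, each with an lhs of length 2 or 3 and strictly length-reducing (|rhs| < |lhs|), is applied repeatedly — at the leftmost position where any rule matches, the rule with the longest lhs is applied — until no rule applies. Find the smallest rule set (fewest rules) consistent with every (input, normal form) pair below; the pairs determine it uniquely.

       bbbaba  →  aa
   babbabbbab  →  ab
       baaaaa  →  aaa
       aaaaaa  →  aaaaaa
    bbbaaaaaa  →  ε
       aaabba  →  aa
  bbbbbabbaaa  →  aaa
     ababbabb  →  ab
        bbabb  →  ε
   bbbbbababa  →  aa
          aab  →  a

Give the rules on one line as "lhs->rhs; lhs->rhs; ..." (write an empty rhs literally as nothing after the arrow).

aab->a; abb->; ba->a; baa->

  | bbbaba => bbaba => baba => aba => aa
  | babbabbbab => abbabbbab => abbbab => bab => ab
  | baaaaa => aaa
  | aaaaaa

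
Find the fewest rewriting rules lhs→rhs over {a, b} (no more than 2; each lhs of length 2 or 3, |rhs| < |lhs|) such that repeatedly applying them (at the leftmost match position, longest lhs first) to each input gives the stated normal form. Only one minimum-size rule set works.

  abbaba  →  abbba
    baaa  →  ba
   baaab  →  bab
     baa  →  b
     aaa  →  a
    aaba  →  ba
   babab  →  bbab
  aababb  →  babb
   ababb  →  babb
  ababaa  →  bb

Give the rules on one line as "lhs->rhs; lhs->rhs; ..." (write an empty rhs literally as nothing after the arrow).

aa->; aba->ba

  | abbaba => abbba
  | baaa => ba
  | baaab => bab
  | baa => b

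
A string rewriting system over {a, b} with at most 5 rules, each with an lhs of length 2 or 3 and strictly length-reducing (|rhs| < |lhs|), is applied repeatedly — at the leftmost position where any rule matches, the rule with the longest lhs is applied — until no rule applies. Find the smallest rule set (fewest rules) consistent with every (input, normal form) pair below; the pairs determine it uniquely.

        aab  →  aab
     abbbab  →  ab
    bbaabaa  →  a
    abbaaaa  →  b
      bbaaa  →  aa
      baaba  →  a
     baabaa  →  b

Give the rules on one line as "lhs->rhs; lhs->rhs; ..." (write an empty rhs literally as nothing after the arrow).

aaa->bb; ba->a; bb->a; bba->b

  | aab
  | abbbab => aabab => aaab => bbb => ab
  | bbaabaa => babaa => abaa => aaa => bb => a
  | abbaaaa => abaaa => aaaa => bba => b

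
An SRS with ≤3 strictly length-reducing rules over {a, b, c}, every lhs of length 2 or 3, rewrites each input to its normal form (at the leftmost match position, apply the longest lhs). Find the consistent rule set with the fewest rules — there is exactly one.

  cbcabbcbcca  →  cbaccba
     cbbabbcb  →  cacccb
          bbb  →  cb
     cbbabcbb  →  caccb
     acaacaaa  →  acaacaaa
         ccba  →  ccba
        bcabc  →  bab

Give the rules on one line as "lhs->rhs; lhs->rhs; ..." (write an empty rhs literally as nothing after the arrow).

bb->c; bba->ac; bc->b

  | cbcabbcbcca => cbabbcbcca => cbaccbcca => cbaccbca => cbaccba
  | cbbabbcb => cacbbcb => cacccb
  | bbb => cb
  | cbbabcbb => cacbcbb => cacbbb => caccb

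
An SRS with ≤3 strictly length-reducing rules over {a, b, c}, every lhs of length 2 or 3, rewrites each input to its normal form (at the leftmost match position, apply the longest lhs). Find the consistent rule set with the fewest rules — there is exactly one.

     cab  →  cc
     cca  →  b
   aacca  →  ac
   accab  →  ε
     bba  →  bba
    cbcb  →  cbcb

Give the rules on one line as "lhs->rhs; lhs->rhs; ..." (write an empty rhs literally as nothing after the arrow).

  | cab => cc
  | cca => b
  | aacca => aab => ac
  | accab => abb => ε

ab->c; abb->; cca->b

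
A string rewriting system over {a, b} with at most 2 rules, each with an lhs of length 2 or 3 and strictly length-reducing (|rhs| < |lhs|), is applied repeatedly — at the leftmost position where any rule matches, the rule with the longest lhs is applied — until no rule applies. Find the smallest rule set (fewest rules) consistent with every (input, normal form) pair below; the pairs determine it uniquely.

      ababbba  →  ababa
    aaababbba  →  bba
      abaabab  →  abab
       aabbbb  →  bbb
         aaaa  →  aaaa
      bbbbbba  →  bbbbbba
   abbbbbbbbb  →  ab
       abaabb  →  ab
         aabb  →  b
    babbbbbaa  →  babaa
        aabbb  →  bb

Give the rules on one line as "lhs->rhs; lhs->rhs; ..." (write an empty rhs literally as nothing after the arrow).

  | ababbba => ababba => ababa
  | aaababbba => aabbba => bba
  | abaabab => abab
  | aabbbb => bbb

aab->; abb->ab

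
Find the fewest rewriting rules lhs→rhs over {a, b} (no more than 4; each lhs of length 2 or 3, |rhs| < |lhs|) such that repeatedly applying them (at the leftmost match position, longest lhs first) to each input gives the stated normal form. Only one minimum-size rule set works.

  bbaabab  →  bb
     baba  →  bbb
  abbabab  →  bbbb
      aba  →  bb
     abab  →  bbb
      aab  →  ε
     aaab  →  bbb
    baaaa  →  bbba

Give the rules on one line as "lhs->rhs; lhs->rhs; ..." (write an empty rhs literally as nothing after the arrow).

  | bbaabab => bbab => bb
  | baba => bbb
  | abbabab => babab => bbbb
  | aba => bb

aaa->bb; aab->; ab->; aba->bb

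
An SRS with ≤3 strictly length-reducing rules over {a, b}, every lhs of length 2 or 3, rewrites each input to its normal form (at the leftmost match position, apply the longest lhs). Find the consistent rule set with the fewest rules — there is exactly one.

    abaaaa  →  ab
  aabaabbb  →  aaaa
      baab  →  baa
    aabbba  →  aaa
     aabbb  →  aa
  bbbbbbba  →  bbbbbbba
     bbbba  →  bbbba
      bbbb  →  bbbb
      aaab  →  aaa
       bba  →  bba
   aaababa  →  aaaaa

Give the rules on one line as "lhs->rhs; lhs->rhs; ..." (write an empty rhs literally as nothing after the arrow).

  | abaaaa => abaaa => abaa => aba => ab
  | aabaabbb => aaaabbb => aaaabb => aaaab => aaaa
  | baab => baa
  | aabbba => aabba => aaba => aaa

aab->aa; aba->ab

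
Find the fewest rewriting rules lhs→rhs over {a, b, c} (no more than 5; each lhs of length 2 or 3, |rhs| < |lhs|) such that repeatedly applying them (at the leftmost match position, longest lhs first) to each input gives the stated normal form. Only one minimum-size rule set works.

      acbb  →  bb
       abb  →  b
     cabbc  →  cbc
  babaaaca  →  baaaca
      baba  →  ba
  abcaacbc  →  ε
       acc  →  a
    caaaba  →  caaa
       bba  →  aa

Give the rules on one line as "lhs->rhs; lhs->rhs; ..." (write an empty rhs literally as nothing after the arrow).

  | acbb => bb
  | abb => b
  | cabbc => cbc
  | babaaaca => baaaca

ab->; acb->b; bba->aa; cc->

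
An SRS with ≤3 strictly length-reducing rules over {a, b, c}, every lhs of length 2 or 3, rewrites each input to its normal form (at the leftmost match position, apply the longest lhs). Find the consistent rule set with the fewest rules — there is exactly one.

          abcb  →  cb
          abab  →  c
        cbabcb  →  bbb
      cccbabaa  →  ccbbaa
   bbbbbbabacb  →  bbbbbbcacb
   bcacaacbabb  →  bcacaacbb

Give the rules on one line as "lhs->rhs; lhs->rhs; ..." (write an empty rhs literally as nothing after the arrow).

  | abcb => cb
  | abab => cab => c
  | cbabcb => cbcb => bbb
  | cccbabaa => cccbcaa => ccbbaa

ab->; aba->ca; cbc->bb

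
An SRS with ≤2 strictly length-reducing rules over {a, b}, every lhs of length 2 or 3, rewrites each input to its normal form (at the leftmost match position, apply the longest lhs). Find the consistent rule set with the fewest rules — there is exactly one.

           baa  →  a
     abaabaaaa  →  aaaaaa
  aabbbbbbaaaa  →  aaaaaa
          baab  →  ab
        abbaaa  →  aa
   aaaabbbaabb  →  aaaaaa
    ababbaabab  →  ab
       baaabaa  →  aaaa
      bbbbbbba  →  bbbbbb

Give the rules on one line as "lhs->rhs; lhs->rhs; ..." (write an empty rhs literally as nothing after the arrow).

aab->aa; ba->

  | baa => a
  | abaabaaaa => aabaaaa => aaaaaa
  | aabbbbbbaaaa => aabbbbbaaaa => aabbbbaaaa => aabbbaaaa => aabbaaaa => aabaaaa => aaaaaa
  | baab => ab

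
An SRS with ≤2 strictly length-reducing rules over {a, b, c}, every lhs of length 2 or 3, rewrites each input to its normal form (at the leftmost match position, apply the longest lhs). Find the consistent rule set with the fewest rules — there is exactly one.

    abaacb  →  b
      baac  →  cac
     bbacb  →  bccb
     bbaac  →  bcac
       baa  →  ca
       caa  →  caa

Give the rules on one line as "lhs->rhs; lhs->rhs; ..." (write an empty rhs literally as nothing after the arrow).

acb->b; ba->c

  | abaacb => acacb => acb => b
  | baac => cac
  | bbacb => bccb
  | bbaac => bcac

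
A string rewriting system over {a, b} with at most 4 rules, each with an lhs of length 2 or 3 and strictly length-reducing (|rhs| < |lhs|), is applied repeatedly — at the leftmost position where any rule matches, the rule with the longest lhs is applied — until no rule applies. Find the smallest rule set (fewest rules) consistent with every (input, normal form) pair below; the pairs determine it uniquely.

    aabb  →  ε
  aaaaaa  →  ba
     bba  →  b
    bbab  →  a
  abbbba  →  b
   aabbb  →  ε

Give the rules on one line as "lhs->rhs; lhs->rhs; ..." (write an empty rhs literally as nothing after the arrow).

  | aabb => bbb => ab => ε
  | aaaaaa => baaaa => bbaa => aaa => ba
  | bba => aa => b
  | bbab => aab => bb => a

aa->b; ab->; abb->; bb->a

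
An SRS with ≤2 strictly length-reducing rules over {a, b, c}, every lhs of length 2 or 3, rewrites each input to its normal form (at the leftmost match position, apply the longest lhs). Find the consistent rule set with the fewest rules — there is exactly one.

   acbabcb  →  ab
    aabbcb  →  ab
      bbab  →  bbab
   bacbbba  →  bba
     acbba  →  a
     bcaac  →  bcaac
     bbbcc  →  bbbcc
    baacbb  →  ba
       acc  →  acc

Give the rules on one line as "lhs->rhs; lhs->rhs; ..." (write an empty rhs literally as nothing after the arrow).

  | acbabcb => ababcb => ababb => ab
  | aabbcb => acb => ab
  | bbab
  | bacbbba => babbba => bba

abb->; cb->b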